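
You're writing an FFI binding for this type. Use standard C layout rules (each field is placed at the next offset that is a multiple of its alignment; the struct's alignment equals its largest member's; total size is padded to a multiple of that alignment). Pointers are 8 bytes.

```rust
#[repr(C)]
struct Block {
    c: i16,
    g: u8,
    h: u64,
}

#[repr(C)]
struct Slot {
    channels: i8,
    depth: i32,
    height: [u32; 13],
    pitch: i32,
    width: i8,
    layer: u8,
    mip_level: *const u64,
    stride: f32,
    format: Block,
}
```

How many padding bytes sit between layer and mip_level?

6

Block: 0..2  c  (2B, 2-aligned); 2..3  g  (1B, 1-aligned); 3..8  -- padding (5B); 8..16  h  (8B, 8-aligned); sizeof = 16, alignof = 8
0..1  channels  (1B, 1-aligned)
1..4  -- padding (3B)
4..8  depth  (4B, 4-aligned)
8..60  height  (52B, 4-aligned)
60..64  pitch  (4B, 4-aligned)
64..65  width  (1B, 1-aligned)
65..66  layer  (1B, 1-aligned)
66..72  -- padding (6B)
72..80  mip_level  (8B, 8-aligned)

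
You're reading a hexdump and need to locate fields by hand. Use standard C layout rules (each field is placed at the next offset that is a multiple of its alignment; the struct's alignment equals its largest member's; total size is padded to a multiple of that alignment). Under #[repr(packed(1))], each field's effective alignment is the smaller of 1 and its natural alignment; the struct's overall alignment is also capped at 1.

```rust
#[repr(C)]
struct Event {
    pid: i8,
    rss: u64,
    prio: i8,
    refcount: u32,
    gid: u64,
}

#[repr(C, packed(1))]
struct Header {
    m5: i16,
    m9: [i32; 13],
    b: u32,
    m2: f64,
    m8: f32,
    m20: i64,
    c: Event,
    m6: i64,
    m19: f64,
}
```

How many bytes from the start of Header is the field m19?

118

Event: @0: pid [1B, align 1] → 1; +7 pad (align 8); @8: rss [8B, align 8] → 16; @16: prio [1B, align 1] → 17; +3 pad (align 4); @20: refcount [4B, align 4] → 24; @24: gid [8B, align 8] → 32; size 32, align 8
@0: m5 [2B, align 1] → 2
@2: m9 [52B, align 1] → 54
@54: b [4B, align 1] → 58
@58: m2 [8B, align 1] → 66
@66: m8 [4B, align 1] → 70
@70: m20 [8B, align 1] → 78
@78: c [32B, align 1] → 110
@110: m6 [8B, align 1] → 118
@118: m19 [8B, align 1] → 126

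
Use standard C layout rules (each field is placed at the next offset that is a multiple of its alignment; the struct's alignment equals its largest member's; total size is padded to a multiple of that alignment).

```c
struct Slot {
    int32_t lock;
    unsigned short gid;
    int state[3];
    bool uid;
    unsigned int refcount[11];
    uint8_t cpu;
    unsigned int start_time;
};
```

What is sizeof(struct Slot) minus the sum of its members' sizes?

8

@0: lock [4B, align 4] → 4
@4: gid [2B, align 2] → 6
+2 pad (align 4)
@8: state [12B, align 4] → 20
@20: uid [1B, align 1] → 21
+3 pad (align 4)
@24: refcount [44B, align 4] → 68
@68: cpu [1B, align 1] → 69
+3 pad (align 4)
@72: start_time [4B, align 4] → 76
size 76, align 4
data bytes 68, size 76 → padding 8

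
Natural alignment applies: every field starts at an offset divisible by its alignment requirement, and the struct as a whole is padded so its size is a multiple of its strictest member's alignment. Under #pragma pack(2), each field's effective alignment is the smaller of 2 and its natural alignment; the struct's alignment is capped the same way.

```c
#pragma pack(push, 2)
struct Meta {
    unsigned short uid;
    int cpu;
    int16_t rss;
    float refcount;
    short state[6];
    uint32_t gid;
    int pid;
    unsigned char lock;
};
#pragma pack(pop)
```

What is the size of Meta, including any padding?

@0: uid [2B, align 2] → 2
@2: cpu [4B, align 2] → 6
@6: rss [2B, align 2] → 8
@8: refcount [4B, align 2] → 12
@12: state [12B, align 2] → 24
@24: gid [4B, align 2] → 28
@28: pid [4B, align 2] → 32
@32: lock [1B, align 1] → 33
+1 tail pad (align 2)
size 34, align 2

34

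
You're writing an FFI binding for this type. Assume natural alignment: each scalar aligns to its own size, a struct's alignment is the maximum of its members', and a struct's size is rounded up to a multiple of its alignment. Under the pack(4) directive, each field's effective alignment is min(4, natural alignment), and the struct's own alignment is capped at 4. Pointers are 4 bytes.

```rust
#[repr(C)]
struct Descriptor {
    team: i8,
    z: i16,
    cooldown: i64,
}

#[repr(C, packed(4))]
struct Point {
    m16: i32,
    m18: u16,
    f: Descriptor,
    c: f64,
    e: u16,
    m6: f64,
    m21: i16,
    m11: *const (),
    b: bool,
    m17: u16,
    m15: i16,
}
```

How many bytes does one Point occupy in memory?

60 bytes

Descriptor: team at 0 (size 1, align 1) → ends 1; pad 1 to align 2 for z; z at 2 (size 2, align 2) → ends 4; pad 4 to align 8 for cooldown; cooldown at 8 (size 8, align 8) → ends 16; total 16 bytes, alignment 8
m16 at 0 (size 4, align 4) → ends 4
m18 at 4 (size 2, align 2) → ends 6
pad 2 to align 4 for f
f at 8 (size 16, align 4) → ends 24
c at 24 (size 8, align 4) → ends 32
e at 32 (size 2, align 2) → ends 34
pad 2 to align 4 for m6
m6 at 36 (size 8, align 4) → ends 44
m21 at 44 (size 2, align 2) → ends 46
pad 2 to align 4 for m11
m11 at 48 (size 4, align 4) → ends 52
b at 52 (size 1, align 1) → ends 53
pad 1 to align 2 for m17
m17 at 54 (size 2, align 2) → ends 56
m15 at 56 (size 2, align 2) → ends 58
tail pad 2 to reach multiple of 4
total 60 bytes, alignment 4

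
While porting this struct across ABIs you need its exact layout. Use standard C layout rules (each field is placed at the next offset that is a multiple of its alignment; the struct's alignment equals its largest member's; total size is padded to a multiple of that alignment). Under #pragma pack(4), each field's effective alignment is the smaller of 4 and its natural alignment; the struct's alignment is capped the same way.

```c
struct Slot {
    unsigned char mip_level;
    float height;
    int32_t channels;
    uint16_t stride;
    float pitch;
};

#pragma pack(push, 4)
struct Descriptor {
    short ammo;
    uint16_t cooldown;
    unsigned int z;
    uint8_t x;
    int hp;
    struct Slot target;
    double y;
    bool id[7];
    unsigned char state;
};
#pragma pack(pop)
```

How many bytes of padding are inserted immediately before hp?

Slot: mip_level at 0 (size 1, align 1) → ends 1; pad 3 to align 4 for height; height at 4 (size 4, align 4) → ends 8; channels at 8 (size 4, align 4) → ends 12; stride at 12 (size 2, align 2) → ends 14; pad 2 to align 4 for pitch; pitch at 16 (size 4, align 4) → ends 20; total 20 bytes, alignment 4
ammo at 0 (size 2, align 2) → ends 2
cooldown at 2 (size 2, align 2) → ends 4
z at 4 (size 4, align 4) → ends 8
x at 8 (size 1, align 1) → ends 9
pad 3 to align 4 for hp
hp at 12 (size 4, align 4) → ends 16

3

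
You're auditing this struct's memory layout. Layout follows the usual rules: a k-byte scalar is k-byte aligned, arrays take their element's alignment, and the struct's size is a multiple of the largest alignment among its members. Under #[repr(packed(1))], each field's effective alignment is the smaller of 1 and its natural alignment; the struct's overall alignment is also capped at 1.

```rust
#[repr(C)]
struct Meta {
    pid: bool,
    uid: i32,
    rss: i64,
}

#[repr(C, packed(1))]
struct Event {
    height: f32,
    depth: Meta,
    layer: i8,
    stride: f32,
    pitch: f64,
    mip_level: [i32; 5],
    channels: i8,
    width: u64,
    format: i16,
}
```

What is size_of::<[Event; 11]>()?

704

Meta: 0..1  pid  (1B, 1-aligned); 1..4  -- padding (3B); 4..8  uid  (4B, 4-aligned); 8..16  rss  (8B, 8-aligned); sizeof = 16, alignof = 8
0..4  height  (4B, 1-aligned)
4..20  depth  (16B, 1-aligned)
20..21  layer  (1B, 1-aligned)
21..25  stride  (4B, 1-aligned)
25..33  pitch  (8B, 1-aligned)
33..53  mip_level  (20B, 1-aligned)
53..54  channels  (1B, 1-aligned)
54..62  width  (8B, 1-aligned)
62..64  format  (2B, 1-aligned)
sizeof = 64, alignof = 1
array of 11: 11 × 64 = 704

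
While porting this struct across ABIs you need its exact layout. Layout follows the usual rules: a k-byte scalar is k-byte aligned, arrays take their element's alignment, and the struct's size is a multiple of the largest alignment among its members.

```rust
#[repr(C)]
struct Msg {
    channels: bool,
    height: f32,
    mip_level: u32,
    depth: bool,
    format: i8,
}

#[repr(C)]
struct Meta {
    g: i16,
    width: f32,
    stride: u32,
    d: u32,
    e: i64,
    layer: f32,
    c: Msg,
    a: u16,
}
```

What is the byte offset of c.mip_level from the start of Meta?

36

Msg: @0: channels [1B, align 1] → 1; +3 pad (align 4); @4: height [4B, align 4] → 8; @8: mip_level [4B, align 4] → 12; @12: depth [1B, align 1] → 13; @13: format [1B, align 1] → 14; +2 tail pad (align 4); size 16, align 4
@0: g [2B, align 2] → 2
+2 pad (align 4)
@4: width [4B, align 4] → 8
@8: stride [4B, align 4] → 12
@12: d [4B, align 4] → 16
@16: e [8B, align 8] → 24
@24: layer [4B, align 4] → 28
@28: c [16B, align 4] → 44
within Msg: mip_level at 8
28 + 8 = 36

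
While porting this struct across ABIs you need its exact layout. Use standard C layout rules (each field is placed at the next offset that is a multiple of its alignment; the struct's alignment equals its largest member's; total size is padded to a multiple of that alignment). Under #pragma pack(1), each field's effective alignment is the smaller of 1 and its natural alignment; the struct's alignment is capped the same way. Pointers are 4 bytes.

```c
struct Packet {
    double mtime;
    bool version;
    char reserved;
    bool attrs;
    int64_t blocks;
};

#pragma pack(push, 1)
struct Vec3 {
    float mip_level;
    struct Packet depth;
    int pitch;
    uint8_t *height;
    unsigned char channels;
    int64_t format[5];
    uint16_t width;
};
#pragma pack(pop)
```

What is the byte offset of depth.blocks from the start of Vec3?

20

Packet: mtime at 0 (size 8, align 8) → ends 8; version at 8 (size 1, align 1) → ends 9; reserved at 9 (size 1, align 1) → ends 10; attrs at 10 (size 1, align 1) → ends 11; pad 5 to align 8 for blocks; blocks at 16 (size 8, align 8) → ends 24; total 24 bytes, alignment 8
mip_level at 0 (size 4, align 1) → ends 4
depth at 4 (size 24, align 1) → ends 28
within Packet: blocks at 16
4 + 16 = 20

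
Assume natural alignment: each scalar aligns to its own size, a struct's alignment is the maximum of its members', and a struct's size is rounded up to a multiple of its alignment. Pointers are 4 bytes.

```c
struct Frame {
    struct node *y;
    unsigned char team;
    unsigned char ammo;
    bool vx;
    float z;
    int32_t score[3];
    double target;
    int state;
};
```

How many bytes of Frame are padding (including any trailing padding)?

0..4  y  (4B, 4-aligned)
4..5  team  (1B, 1-aligned)
5..6  ammo  (1B, 1-aligned)
6..7  vx  (1B, 1-aligned)
7..8  -- padding (1B)
8..12  z  (4B, 4-aligned)
12..24  score  (12B, 4-aligned)
24..32  target  (8B, 8-aligned)
32..36  state  (4B, 4-aligned)
36..40  -- tail padding (4B)
sizeof = 40, alignof = 8
data bytes 35, size 40 → padding 5

5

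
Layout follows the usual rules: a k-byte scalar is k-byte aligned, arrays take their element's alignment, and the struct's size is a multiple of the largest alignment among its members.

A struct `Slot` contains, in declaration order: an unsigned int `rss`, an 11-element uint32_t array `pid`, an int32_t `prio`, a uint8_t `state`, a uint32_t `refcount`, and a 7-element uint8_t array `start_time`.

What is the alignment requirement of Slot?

member alignments: rss=4, pid=4, prio=4, state=1, refcount=4, start_time=1
max = 4

4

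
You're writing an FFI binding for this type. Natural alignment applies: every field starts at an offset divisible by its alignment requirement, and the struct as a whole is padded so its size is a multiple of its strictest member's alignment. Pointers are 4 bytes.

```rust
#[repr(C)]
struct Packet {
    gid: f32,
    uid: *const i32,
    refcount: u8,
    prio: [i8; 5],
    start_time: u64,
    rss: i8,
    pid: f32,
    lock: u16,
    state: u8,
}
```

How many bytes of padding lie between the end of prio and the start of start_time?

2

gid at 0 (size 4, align 4) → ends 4
uid at 4 (size 4, align 4) → ends 8
refcount at 8 (size 1, align 1) → ends 9
prio at 9 (size 5, align 1) → ends 14
pad 2 to align 8 for start_time
start_time at 16 (size 8, align 8) → ends 24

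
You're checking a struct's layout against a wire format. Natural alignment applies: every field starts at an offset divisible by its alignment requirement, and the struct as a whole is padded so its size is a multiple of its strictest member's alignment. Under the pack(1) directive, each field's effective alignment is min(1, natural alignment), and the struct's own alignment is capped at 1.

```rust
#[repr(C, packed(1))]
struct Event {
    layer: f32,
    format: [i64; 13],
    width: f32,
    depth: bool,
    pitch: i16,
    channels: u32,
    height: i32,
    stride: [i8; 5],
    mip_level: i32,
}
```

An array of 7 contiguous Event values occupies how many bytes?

924

0..4  layer  (4B, 1-aligned)
4..108  format  (104B, 1-aligned)
108..112  width  (4B, 1-aligned)
112..113  depth  (1B, 1-aligned)
113..115  pitch  (2B, 1-aligned)
115..119  channels  (4B, 1-aligned)
119..123  height  (4B, 1-aligned)
123..128  stride  (5B, 1-aligned)
128..132  mip_level  (4B, 1-aligned)
sizeof = 132, alignof = 1
array of 7: 7 × 132 = 924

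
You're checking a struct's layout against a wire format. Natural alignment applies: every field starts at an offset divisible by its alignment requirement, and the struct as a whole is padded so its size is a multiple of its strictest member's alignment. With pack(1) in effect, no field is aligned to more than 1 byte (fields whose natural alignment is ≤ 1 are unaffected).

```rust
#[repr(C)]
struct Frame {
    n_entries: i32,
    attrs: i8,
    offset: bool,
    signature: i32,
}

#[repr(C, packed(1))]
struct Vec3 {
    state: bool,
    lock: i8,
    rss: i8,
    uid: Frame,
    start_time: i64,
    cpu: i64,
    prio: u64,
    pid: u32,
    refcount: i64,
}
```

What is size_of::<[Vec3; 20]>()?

1020

Frame: 0..4  n_entries  (4B, 4-aligned); 4..5  attrs  (1B, 1-aligned); 5..6  offset  (1B, 1-aligned); 6..8  -- padding (2B); 8..12  signature  (4B, 4-aligned); sizeof = 12, alignof = 4
0..1  state  (1B, 1-aligned)
1..2  lock  (1B, 1-aligned)
2..3  rss  (1B, 1-aligned)
3..15  uid  (12B, 1-aligned)
15..23  start_time  (8B, 1-aligned)
23..31  cpu  (8B, 1-aligned)
31..39  prio  (8B, 1-aligned)
39..43  pid  (4B, 1-aligned)
43..51  refcount  (8B, 1-aligned)
sizeof = 51, alignof = 1
array of 20: 20 × 51 = 1020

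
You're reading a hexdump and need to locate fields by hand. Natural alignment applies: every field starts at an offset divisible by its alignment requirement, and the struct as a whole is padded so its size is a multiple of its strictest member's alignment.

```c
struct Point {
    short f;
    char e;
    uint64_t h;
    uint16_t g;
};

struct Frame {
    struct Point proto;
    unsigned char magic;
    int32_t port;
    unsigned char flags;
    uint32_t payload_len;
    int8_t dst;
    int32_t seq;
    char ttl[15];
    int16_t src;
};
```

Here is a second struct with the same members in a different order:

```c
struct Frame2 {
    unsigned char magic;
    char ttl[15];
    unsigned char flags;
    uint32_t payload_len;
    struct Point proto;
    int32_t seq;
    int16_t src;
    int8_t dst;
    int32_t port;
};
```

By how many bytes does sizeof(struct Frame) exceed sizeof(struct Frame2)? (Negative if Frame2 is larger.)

8

Point: f at 0 (size 2, align 2) → ends 2; e at 2 (size 1, align 1) → ends 3; pad 5 to align 8 for h; h at 8 (size 8, align 8) → ends 16; g at 16 (size 2, align 2) → ends 18; tail pad 6 to reach multiple of 8; total 24 bytes, alignment 8
proto at 0 (size 24, align 8) → ends 24
magic at 24 (size 1, align 1) → ends 25
pad 3 to align 4 for port
port at 28 (size 4, align 4) → ends 32
flags at 32 (size 1, align 1) → ends 33
pad 3 to align 4 for payload_len
payload_len at 36 (size 4, align 4) → ends 40
dst at 40 (size 1, align 1) → ends 41
pad 3 to align 4 for seq
seq at 44 (size 4, align 4) → ends 48
ttl at 48 (size 15, align 1) → ends 63
pad 1 to align 2 for src
src at 64 (size 2, align 2) → ends 66
tail pad 6 to reach multiple of 8
total 72 bytes, alignment 8
— Frame2 —
magic at 0 (size 1, align 1) → ends 1
ttl at 1 (size 15, align 1) → ends 16
flags at 16 (size 1, align 1) → ends 17
pad 3 to align 4 for payload_len
payload_len at 20 (size 4, align 4) → ends 24
proto at 24 (size 24, align 8) → ends 48
seq at 48 (size 4, align 4) → ends 52
src at 52 (size 2, align 2) → ends 54
dst at 54 (size 1, align 1) → ends 55
pad 1 to align 4 for port
port at 56 (size 4, align 4) → ends 60
tail pad 4 to reach multiple of 8
total 64 bytes, alignment 8
72 − 64 = 8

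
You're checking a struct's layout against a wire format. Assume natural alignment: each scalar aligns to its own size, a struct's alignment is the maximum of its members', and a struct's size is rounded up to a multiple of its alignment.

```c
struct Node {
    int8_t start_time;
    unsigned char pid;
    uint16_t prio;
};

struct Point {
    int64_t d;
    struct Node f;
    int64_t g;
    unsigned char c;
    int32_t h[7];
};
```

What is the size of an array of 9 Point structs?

Node: 0..1  start_time  (1B, 1-aligned); 1..2  pid  (1B, 1-aligned); 2..4  prio  (2B, 2-aligned); sizeof = 4, alignof = 2
0..8  d  (8B, 8-aligned)
8..12  f  (4B, 2-aligned)
12..16  -- padding (4B)
16..24  g  (8B, 8-aligned)
24..25  c  (1B, 1-aligned)
25..28  -- padding (3B)
28..56  h  (28B, 4-aligned)
sizeof = 56, alignof = 8
array of 9: 9 × 56 = 504

504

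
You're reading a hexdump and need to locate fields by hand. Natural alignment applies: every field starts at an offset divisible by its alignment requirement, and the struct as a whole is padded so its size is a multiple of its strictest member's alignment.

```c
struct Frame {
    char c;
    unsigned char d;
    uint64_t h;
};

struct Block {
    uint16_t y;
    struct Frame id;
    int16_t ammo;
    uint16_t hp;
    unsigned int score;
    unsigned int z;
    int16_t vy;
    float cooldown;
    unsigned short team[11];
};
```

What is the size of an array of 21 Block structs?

1512

Frame: @0: c [1B, align 1] → 1; @1: d [1B, align 1] → 2; +6 pad (align 8); @8: h [8B, align 8] → 16; size 16, align 8
@0: y [2B, align 2] → 2
+6 pad (align 8)
@8: id [16B, align 8] → 24
@24: ammo [2B, align 2] → 26
@26: hp [2B, align 2] → 28
@28: score [4B, align 4] → 32
@32: z [4B, align 4] → 36
@36: vy [2B, align 2] → 38
+2 pad (align 4)
@40: cooldown [4B, align 4] → 44
@44: team [22B, align 2] → 66
+6 tail pad (align 8)
size 72, align 8
array of 21: 21 × 72 = 1512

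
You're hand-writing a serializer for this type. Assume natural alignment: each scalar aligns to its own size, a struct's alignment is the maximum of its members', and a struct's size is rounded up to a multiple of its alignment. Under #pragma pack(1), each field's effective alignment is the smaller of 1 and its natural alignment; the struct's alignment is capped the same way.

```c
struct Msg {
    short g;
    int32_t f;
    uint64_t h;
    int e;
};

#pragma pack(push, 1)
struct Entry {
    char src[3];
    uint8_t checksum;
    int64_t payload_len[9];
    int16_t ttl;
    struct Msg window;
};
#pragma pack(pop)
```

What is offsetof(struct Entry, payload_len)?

4

Msg: g at 0 (size 2, align 2) → ends 2; pad 2 to align 4 for f; f at 4 (size 4, align 4) → ends 8; h at 8 (size 8, align 8) → ends 16; e at 16 (size 4, align 4) → ends 20; tail pad 4 to reach multiple of 8; total 24 bytes, alignment 8
src at 0 (size 3, align 1) → ends 3
checksum at 3 (size 1, align 1) → ends 4
payload_len at 4 (size 72, align 1) → ends 76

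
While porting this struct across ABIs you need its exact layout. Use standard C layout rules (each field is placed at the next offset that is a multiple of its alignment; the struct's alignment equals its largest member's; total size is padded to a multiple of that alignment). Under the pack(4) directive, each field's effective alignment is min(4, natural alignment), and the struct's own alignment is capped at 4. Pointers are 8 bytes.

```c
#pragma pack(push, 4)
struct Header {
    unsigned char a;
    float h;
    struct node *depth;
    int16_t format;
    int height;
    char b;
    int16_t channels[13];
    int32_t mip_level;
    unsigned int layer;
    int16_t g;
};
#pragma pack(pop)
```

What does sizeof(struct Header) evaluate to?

0..1  a  (1B, 1-aligned)
1..4  -- padding (3B)
4..8  h  (4B, 4-aligned)
8..16  depth  (8B, 4-aligned)
16..18  format  (2B, 2-aligned)
18..20  -- padding (2B)
20..24  height  (4B, 4-aligned)
24..25  b  (1B, 1-aligned)
25..26  -- padding (1B)
26..52  channels  (26B, 2-aligned)
52..56  mip_level  (4B, 4-aligned)
56..60  layer  (4B, 4-aligned)
60..62  g  (2B, 2-aligned)
62..64  -- tail padding (2B)
sizeof = 64, alignof = 4

64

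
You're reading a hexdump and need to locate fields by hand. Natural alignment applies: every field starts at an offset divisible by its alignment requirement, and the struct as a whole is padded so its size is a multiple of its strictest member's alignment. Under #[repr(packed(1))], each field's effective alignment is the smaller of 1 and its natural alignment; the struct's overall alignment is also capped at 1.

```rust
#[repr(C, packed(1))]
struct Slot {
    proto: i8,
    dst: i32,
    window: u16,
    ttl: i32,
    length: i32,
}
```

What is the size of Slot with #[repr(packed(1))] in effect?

proto at 0 (size 1, align 1) → ends 1
dst at 1 (size 4, align 1) → ends 5
window at 5 (size 2, align 1) → ends 7
ttl at 7 (size 4, align 1) → ends 11
length at 11 (size 4, align 1) → ends 15
total 15 bytes, alignment 1

15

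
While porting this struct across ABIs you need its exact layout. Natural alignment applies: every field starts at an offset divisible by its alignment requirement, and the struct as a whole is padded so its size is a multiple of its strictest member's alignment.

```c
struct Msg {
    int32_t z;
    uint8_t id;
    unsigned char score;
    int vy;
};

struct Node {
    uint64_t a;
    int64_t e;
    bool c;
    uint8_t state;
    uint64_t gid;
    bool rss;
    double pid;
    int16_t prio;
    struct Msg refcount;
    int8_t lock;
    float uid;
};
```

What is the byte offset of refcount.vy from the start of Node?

60

Msg: z at 0 (size 4, align 4) → ends 4; id at 4 (size 1, align 1) → ends 5; score at 5 (size 1, align 1) → ends 6; pad 2 to align 4 for vy; vy at 8 (size 4, align 4) → ends 12; total 12 bytes, alignment 4
a at 0 (size 8, align 8) → ends 8
e at 8 (size 8, align 8) → ends 16
c at 16 (size 1, align 1) → ends 17
state at 17 (size 1, align 1) → ends 18
pad 6 to align 8 for gid
gid at 24 (size 8, align 8) → ends 32
rss at 32 (size 1, align 1) → ends 33
pad 7 to align 8 for pid
pid at 40 (size 8, align 8) → ends 48
prio at 48 (size 2, align 2) → ends 50
pad 2 to align 4 for refcount
refcount at 52 (size 12, align 4) → ends 64
within Msg: vy at 8
52 + 8 = 60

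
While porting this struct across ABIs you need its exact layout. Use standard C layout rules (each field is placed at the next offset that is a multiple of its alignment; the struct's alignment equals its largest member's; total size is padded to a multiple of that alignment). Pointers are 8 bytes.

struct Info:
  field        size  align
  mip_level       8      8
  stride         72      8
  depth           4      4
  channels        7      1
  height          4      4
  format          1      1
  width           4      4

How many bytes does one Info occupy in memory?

104

@0: mip_level [8B, align 8] → 8
@8: stride [72B, align 8] → 80
@80: depth [4B, align 4] → 84
@84: channels [7B, align 1] → 91
+1 pad (align 4)
@92: height [4B, align 4] → 96
@96: format [1B, align 1] → 97
+3 pad (align 4)
@100: width [4B, align 4] → 104
size 104, align 8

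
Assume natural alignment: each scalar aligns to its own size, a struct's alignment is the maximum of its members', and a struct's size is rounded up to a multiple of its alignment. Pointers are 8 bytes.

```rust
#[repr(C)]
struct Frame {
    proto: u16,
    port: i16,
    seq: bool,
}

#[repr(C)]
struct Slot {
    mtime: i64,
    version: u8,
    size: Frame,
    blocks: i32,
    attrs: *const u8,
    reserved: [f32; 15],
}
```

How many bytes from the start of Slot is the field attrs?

24

Frame: proto at 0 (size 2, align 2) → ends 2; port at 2 (size 2, align 2) → ends 4; seq at 4 (size 1, align 1) → ends 5; tail pad 1 to reach multiple of 2; total 6 bytes, alignment 2
mtime at 0 (size 8, align 8) → ends 8
version at 8 (size 1, align 1) → ends 9
pad 1 to align 2 for size
size at 10 (size 6, align 2) → ends 16
blocks at 16 (size 4, align 4) → ends 20
pad 4 to align 8 for attrs
attrs at 24 (size 8, align 8) → ends 32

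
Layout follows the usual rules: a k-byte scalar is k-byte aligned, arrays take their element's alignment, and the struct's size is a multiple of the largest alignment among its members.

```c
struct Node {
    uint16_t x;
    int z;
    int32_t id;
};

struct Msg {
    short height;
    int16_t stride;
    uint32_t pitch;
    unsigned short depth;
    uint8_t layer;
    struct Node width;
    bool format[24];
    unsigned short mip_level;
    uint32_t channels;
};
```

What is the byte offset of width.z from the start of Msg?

Node: x at 0 (size 2, align 2) → ends 2; pad 2 to align 4 for z; z at 4 (size 4, align 4) → ends 8; id at 8 (size 4, align 4) → ends 12; total 12 bytes, alignment 4
height at 0 (size 2, align 2) → ends 2
stride at 2 (size 2, align 2) → ends 4
pitch at 4 (size 4, align 4) → ends 8
depth at 8 (size 2, align 2) → ends 10
layer at 10 (size 1, align 1) → ends 11
pad 1 to align 4 for width
width at 12 (size 12, align 4) → ends 24
within Node: z at 4
12 + 4 = 16

16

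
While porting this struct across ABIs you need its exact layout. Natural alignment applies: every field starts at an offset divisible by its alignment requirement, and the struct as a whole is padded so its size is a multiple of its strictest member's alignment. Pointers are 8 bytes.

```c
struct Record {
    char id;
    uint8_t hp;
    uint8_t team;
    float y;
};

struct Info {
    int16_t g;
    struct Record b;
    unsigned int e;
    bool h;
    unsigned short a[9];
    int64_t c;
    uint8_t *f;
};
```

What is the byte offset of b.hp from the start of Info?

5

Record: 0..1  id  (1B, 1-aligned); 1..2  hp  (1B, 1-aligned); 2..3  team  (1B, 1-aligned); 3..4  -- padding (1B); 4..8  y  (4B, 4-aligned); sizeof = 8, alignof = 4
0..2  g  (2B, 2-aligned)
2..4  -- padding (2B)
4..12  b  (8B, 4-aligned)
within Record: hp at 1
4 + 1 = 5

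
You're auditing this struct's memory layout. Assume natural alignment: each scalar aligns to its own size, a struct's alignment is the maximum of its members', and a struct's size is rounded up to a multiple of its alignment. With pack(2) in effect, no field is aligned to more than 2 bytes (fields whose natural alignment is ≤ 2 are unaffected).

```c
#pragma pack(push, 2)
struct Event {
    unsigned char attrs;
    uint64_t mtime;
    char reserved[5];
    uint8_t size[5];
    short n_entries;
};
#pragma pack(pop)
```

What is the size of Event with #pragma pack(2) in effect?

22

attrs at 0 (size 1, align 1) → ends 1
pad 1 to align 2 for mtime
mtime at 2 (size 8, align 2) → ends 10
reserved at 10 (size 5, align 1) → ends 15
size at 15 (size 5, align 1) → ends 20
n_entries at 20 (size 2, align 2) → ends 22
total 22 bytes, alignment 2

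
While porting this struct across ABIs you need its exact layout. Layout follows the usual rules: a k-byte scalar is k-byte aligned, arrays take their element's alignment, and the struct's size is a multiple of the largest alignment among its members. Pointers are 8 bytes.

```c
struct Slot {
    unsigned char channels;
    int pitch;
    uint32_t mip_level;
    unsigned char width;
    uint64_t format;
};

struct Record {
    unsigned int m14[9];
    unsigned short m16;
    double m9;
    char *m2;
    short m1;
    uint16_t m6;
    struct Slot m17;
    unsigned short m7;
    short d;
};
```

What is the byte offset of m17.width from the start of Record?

Slot: channels at 0 (size 1, align 1) → ends 1; pad 3 to align 4 for pitch; pitch at 4 (size 4, align 4) → ends 8; mip_level at 8 (size 4, align 4) → ends 12; width at 12 (size 1, align 1) → ends 13; pad 3 to align 8 for format; format at 16 (size 8, align 8) → ends 24; total 24 bytes, alignment 8
m14 at 0 (size 36, align 4) → ends 36
m16 at 36 (size 2, align 2) → ends 38
pad 2 to align 8 for m9
m9 at 40 (size 8, align 8) → ends 48
m2 at 48 (size 8, align 8) → ends 56
m1 at 56 (size 2, align 2) → ends 58
m6 at 58 (size 2, align 2) → ends 60
pad 4 to align 8 for m17
m17 at 64 (size 24, align 8) → ends 88
within Slot: width at 12
64 + 12 = 76

76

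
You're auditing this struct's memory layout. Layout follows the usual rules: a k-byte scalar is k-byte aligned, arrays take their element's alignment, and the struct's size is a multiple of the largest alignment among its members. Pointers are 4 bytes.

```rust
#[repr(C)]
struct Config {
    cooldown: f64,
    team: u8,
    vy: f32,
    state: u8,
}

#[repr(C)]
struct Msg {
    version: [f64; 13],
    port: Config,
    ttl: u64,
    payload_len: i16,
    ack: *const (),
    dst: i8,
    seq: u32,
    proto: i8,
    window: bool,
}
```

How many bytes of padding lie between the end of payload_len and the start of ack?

Config: @0: cooldown [8B, align 8] → 8; @8: team [1B, align 1] → 9; +3 pad (align 4); @12: vy [4B, align 4] → 16; @16: state [1B, align 1] → 17; +7 tail pad (align 8); size 24, align 8
@0: version [104B, align 8] → 104
@104: port [24B, align 8] → 128
@128: ttl [8B, align 8] → 136
@136: payload_len [2B, align 2] → 138
+2 pad (align 4)
@140: ack [4B, align 4] → 144

2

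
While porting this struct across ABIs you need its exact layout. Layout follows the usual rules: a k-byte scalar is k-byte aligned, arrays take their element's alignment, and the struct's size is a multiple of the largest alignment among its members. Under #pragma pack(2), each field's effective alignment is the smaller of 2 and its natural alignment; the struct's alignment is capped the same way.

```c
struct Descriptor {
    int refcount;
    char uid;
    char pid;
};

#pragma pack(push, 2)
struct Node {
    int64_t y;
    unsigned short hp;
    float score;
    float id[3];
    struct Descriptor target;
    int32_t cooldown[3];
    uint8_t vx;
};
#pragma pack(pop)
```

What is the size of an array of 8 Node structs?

384

Descriptor: @0: refcount [4B, align 4] → 4; @4: uid [1B, align 1] → 5; @5: pid [1B, align 1] → 6; +2 tail pad (align 4); size 8, align 4
@0: y [8B, align 2] → 8
@8: hp [2B, align 2] → 10
@10: score [4B, align 2] → 14
@14: id [12B, align 2] → 26
@26: target [8B, align 2] → 34
@34: cooldown [12B, align 2] → 46
@46: vx [1B, align 1] → 47
+1 tail pad (align 2)
size 48, align 2
array of 8: 8 × 48 = 384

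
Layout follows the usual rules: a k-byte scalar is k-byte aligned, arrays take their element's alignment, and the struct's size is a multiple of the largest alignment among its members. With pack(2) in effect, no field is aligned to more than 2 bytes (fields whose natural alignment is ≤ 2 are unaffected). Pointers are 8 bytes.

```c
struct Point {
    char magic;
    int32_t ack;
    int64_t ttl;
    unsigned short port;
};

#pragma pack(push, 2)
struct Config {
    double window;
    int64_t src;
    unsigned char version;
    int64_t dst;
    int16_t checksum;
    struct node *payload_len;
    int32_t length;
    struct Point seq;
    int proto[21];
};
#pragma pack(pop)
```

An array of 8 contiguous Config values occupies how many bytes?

Point: 0..1  magic  (1B, 1-aligned); 1..4  -- padding (3B); 4..8  ack  (4B, 4-aligned); 8..16  ttl  (8B, 8-aligned); 16..18  port  (2B, 2-aligned); 18..24  -- tail padding (6B); sizeof = 24, alignof = 8
0..8  window  (8B, 2-aligned)
8..16  src  (8B, 2-aligned)
16..17  version  (1B, 1-aligned)
17..18  -- padding (1B)
18..26  dst  (8B, 2-aligned)
26..28  checksum  (2B, 2-aligned)
28..36  payload_len  (8B, 2-aligned)
36..40  length  (4B, 2-aligned)
40..64  seq  (24B, 2-aligned)
64..148  proto  (84B, 2-aligned)
sizeof = 148, alignof = 2
array of 8: 8 × 148 = 1184

1184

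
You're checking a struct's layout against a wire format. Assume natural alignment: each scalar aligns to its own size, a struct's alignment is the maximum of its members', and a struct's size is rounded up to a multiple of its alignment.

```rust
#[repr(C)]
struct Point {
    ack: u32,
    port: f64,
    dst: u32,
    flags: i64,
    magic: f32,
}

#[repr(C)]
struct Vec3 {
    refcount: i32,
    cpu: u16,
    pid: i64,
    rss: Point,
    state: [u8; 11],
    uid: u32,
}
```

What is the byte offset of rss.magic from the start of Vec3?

48

Point: 0..4  ack  (4B, 4-aligned); 4..8  -- padding (4B); 8..16  port  (8B, 8-aligned); 16..20  dst  (4B, 4-aligned); 20..24  -- padding (4B); 24..32  flags  (8B, 8-aligned); 32..36  magic  (4B, 4-aligned); 36..40  -- tail padding (4B); sizeof = 40, alignof = 8
0..4  refcount  (4B, 4-aligned)
4..6  cpu  (2B, 2-aligned)
6..8  -- padding (2B)
8..16  pid  (8B, 8-aligned)
16..56  rss  (40B, 8-aligned)
within Point: magic at 32
16 + 32 = 48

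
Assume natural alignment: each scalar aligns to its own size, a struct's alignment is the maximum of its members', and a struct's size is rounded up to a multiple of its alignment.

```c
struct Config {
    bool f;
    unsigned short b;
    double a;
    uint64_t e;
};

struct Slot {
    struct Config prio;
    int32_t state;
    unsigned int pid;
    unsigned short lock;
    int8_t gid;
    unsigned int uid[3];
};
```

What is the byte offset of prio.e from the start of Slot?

Config: 0..1  f  (1B, 1-aligned); 1..2  -- padding (1B); 2..4  b  (2B, 2-aligned); 4..8  -- padding (4B); 8..16  a  (8B, 8-aligned); 16..24  e  (8B, 8-aligned); sizeof = 24, alignof = 8
0..24  prio  (24B, 8-aligned)
within Config: e at 16
0 + 16 = 16

16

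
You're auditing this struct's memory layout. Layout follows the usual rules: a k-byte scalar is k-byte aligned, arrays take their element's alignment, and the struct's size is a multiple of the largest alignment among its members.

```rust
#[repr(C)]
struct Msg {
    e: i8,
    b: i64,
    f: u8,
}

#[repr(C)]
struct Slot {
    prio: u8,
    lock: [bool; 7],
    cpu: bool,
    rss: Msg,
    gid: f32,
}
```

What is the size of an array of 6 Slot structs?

Msg: 0..1  e  (1B, 1-aligned); 1..8  -- padding (7B); 8..16  b  (8B, 8-aligned); 16..17  f  (1B, 1-aligned); 17..24  -- tail padding (7B); sizeof = 24, alignof = 8
0..1  prio  (1B, 1-aligned)
1..8  lock  (7B, 1-aligned)
8..9  cpu  (1B, 1-aligned)
9..16  -- padding (7B)
16..40  rss  (24B, 8-aligned)
40..44  gid  (4B, 4-aligned)
44..48  -- tail padding (4B)
sizeof = 48, alignof = 8
array of 6: 6 × 48 = 288

288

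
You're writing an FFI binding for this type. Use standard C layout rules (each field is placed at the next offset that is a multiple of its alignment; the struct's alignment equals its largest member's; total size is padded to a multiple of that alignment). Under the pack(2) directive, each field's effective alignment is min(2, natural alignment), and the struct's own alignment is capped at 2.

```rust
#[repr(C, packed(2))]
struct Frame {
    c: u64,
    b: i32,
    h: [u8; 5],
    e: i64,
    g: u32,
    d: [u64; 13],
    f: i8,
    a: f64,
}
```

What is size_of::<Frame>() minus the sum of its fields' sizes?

c at 0 (size 8, align 2) → ends 8
b at 8 (size 4, align 2) → ends 12
h at 12 (size 5, align 1) → ends 17
pad 1 to align 2 for e
e at 18 (size 8, align 2) → ends 26
g at 26 (size 4, align 2) → ends 30
d at 30 (size 104, align 2) → ends 134
f at 134 (size 1, align 1) → ends 135
pad 1 to align 2 for a
a at 136 (size 8, align 2) → ends 144
total 144 bytes, alignment 2
data bytes 142, size 144 → padding 2

2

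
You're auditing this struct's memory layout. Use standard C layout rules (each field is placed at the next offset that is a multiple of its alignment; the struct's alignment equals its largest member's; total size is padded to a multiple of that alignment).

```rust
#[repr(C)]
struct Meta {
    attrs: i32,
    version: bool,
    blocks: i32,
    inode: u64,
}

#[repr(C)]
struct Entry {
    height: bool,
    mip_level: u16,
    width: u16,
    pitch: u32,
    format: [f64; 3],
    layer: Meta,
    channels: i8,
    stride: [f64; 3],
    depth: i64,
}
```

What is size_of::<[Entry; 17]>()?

Meta: @0: attrs [4B, align 4] → 4; @4: version [1B, align 1] → 5; +3 pad (align 4); @8: blocks [4B, align 4] → 12; +4 pad (align 8); @16: inode [8B, align 8] → 24; size 24, align 8
@0: height [1B, align 1] → 1
+1 pad (align 2)
@2: mip_level [2B, align 2] → 4
@4: width [2B, align 2] → 6
+2 pad (align 4)
@8: pitch [4B, align 4] → 12
+4 pad (align 8)
@16: format [24B, align 8] → 40
@40: layer [24B, align 8] → 64
@64: channels [1B, align 1] → 65
+7 pad (align 8)
@72: stride [24B, align 8] → 96
@96: depth [8B, align 8] → 104
size 104, align 8
array of 17: 17 × 104 = 1768

1768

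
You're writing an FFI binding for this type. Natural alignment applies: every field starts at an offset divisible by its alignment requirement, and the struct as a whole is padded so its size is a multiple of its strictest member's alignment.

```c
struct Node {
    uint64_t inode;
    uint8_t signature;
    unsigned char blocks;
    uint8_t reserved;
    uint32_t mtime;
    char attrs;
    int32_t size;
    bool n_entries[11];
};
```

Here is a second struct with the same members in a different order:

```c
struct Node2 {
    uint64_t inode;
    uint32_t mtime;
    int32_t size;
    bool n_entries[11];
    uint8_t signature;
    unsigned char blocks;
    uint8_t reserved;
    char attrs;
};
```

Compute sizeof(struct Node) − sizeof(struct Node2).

0..8  inode  (8B, 8-aligned)
8..9  signature  (1B, 1-aligned)
9..10  blocks  (1B, 1-aligned)
10..11  reserved  (1B, 1-aligned)
11..12  -- padding (1B)
12..16  mtime  (4B, 4-aligned)
16..17  attrs  (1B, 1-aligned)
17..20  -- padding (3B)
20..24  size  (4B, 4-aligned)
24..35  n_entries  (11B, 1-aligned)
35..40  -- tail padding (5B)
sizeof = 40, alignof = 8
— Node2 —
0..8  inode  (8B, 8-aligned)
8..12  mtime  (4B, 4-aligned)
12..16  size  (4B, 4-aligned)
16..27  n_entries  (11B, 1-aligned)
27..28  signature  (1B, 1-aligned)
28..29  blocks  (1B, 1-aligned)
29..30  reserved  (1B, 1-aligned)
30..31  attrs  (1B, 1-aligned)
31..32  -- tail padding (1B)
sizeof = 32, alignof = 8
40 − 32 = 8

8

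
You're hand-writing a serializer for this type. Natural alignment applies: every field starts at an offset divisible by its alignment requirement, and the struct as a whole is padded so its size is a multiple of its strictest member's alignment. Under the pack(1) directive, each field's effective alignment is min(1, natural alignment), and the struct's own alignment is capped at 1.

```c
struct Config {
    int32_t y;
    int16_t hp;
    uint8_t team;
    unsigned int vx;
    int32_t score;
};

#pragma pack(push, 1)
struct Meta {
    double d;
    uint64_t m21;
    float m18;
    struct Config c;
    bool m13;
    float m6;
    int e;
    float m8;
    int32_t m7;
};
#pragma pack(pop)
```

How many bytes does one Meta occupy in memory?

Config: @0: y [4B, align 4] → 4; @4: hp [2B, align 2] → 6; @6: team [1B, align 1] → 7; +1 pad (align 4); @8: vx [4B, align 4] → 12; @12: score [4B, align 4] → 16; size 16, align 4
@0: d [8B, align 1] → 8
@8: m21 [8B, align 1] → 16
@16: m18 [4B, align 1] → 20
@20: c [16B, align 1] → 36
@36: m13 [1B, align 1] → 37
@37: m6 [4B, align 1] → 41
@41: e [4B, align 1] → 45
@45: m8 [4B, align 1] → 49
@49: m7 [4B, align 1] → 53
size 53, align 1

53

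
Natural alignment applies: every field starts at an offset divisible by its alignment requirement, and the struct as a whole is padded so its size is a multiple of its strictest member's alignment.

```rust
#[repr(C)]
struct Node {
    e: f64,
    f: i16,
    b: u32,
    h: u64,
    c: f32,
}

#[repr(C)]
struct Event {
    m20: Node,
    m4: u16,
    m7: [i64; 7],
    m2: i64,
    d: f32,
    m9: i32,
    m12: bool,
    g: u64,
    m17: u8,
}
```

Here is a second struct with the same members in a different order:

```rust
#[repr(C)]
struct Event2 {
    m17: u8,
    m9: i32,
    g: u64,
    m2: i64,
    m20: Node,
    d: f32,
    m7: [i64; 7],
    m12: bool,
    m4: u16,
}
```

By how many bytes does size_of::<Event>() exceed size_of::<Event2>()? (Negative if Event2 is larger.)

8

Node: e at 0 (size 8, align 8) → ends 8; f at 8 (size 2, align 2) → ends 10; pad 2 to align 4 for b; b at 12 (size 4, align 4) → ends 16; h at 16 (size 8, align 8) → ends 24; c at 24 (size 4, align 4) → ends 28; tail pad 4 to reach multiple of 8; total 32 bytes, alignment 8
m20 at 0 (size 32, align 8) → ends 32
m4 at 32 (size 2, align 2) → ends 34
pad 6 to align 8 for m7
m7 at 40 (size 56, align 8) → ends 96
m2 at 96 (size 8, align 8) → ends 104
d at 104 (size 4, align 4) → ends 108
m9 at 108 (size 4, align 4) → ends 112
m12 at 112 (size 1, align 1) → ends 113
pad 7 to align 8 for g
g at 120 (size 8, align 8) → ends 128
m17 at 128 (size 1, align 1) → ends 129
tail pad 7 to reach multiple of 8
total 136 bytes, alignment 8
— Event2 —
m17 at 0 (size 1, align 1) → ends 1
pad 3 to align 4 for m9
m9 at 4 (size 4, align 4) → ends 8
g at 8 (size 8, align 8) → ends 16
m2 at 16 (size 8, align 8) → ends 24
m20 at 24 (size 32, align 8) → ends 56
d at 56 (size 4, align 4) → ends 60
pad 4 to align 8 for m7
m7 at 64 (size 56, align 8) → ends 120
m12 at 120 (size 1, align 1) → ends 121
pad 1 to align 2 for m4
m4 at 122 (size 2, align 2) → ends 124
tail pad 4 to reach multiple of 8
total 128 bytes, alignment 8
136 − 128 = 8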